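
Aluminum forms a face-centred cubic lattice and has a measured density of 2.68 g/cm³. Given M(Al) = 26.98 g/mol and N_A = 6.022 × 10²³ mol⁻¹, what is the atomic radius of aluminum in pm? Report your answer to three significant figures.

For an FCC cell (Z = 4), a³ = Z·M/(N_A·ρ) = 4 × 26.98 / (6.022 × 10²³ × 2.680) = 6.687 × 10^-23 cm³, so a = 4.059 × 10^-8 cm = 405.9 pm.
Atoms touch along the face diagonal, so √2·a = 4r, so r = 0.3536 × a = 144 pm.

144 pm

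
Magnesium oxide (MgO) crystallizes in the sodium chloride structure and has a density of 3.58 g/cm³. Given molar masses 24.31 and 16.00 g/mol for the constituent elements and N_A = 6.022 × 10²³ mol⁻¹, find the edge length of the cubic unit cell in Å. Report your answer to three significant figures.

4.21 Å

M(MgO) = 40.31 g/mol; Z = 4 formula units per cell.
a³ = Z·M/(N_A·ρ) = 4 × 40.31 / (6.022 × 10²³ × 3.58) = 7.479 × 10^-23 cm³, so a = 4.213 × 10^-8 cm = 4.21 Å.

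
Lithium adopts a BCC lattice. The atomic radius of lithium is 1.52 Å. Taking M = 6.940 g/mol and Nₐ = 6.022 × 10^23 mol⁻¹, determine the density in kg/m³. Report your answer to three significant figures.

533 kg/m³

In a BCC lattice, atoms touch along the body diagonal, so √3·a = 4r, giving a = 3.510 Å = 3.510 × 10^-8 cm.
With Z = 2, ρ = Z·M/(N_A·a³) = 2 × 6.940 / (6.022 × 10²³ × 4.325 × 10^-23) = 0.5329 g/cm³ = 533 kg/m³.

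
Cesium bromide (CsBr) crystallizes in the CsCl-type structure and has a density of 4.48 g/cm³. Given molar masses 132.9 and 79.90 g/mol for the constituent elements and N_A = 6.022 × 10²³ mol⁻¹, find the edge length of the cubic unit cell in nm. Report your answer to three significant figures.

0.429 nm

M(CsBr) = 212.8 g/mol; Z = 1 formula unit per cell.
a³ = Z·M/(N_A·ρ) = 1 × 212.8 / (6.022 × 10²³ × 4.48) = 7.888 × 10^-23 cm³, so a = 4.289 × 10^-8 cm = 0.429 nm.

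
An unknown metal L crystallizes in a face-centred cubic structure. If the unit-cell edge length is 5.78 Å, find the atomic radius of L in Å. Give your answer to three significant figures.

In an FCC lattice, atoms touch along the face diagonal, so √2·a = 4r.
r = √2·a/4 = 1.4142 × 5.78 / 4 = 2.04 Å.

2.04 Å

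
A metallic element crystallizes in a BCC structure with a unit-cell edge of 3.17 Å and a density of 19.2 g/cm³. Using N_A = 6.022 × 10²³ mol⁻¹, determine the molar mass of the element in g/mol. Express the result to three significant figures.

184 g/mol

A BCC cell has Z = 2 atoms; a = 3.170 × 10^-8 cm.
M = ρ·N_A·a³/Z = 19.2 × 6.022 × 10²³ × 3.186 × 10^-23 / 2 = 184 g/mol.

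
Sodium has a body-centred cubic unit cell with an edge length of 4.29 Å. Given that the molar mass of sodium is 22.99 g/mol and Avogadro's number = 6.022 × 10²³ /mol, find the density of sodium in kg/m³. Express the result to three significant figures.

967 kg/m³

A BCC unit cell contains Z = 2 atoms.
Cell volume: a³ = (4.29 Å)³ = (4.290 × 10^-8 cm)³ = 7.895 × 10^-23 cm³.
ρ = Z·M/(N_A·a³) = 2 × 22.99 / (6.022 × 10²³ × 7.895 × 10^-23) = 0.9671 g/cm³ = 967 kg/m³.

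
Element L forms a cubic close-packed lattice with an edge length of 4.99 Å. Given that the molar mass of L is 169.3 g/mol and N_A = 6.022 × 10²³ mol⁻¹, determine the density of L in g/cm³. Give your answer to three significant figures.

9.05 g/cm³

An FCC unit cell contains Z = 4 atoms.
Cell volume: a³ = (4.99 Å)³ = (4.990 × 10^-8 cm)³ = 1.243 × 10^-22 cm³.
ρ = Z·M/(N_A·a³) = 4 × 169.3 / (6.022 × 10²³ × 1.243 × 10^-22) = 9.051 g/cm³.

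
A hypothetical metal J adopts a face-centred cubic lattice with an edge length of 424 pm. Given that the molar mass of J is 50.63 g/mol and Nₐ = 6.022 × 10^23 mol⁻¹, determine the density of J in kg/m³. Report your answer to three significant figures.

An FCC unit cell contains Z = 4 atoms.
Cell volume: a³ = (424 pm)³ = (4.240 × 10^-8 cm)³ = 7.623 × 10^-23 cm³.
ρ = Z·M/(N_A·a³) = 4 × 50.63 / (6.022 × 10²³ × 7.623 × 10^-23) = 4.412 g/cm³ = 4410 kg/m³.

4410 kg/m³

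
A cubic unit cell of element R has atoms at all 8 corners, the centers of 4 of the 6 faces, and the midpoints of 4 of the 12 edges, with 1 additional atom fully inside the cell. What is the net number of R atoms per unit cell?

Corner atoms are shared by 8 cells (1/8 each), face atoms by 2 (1/2 each), edge atoms by 4 (1/4 each), interior atoms are unshared.
Net atoms = 8 × 1/8 + 4 × 1/2 + 4 × 1/4 + 1 = 1 + 2 + 1 + 1 = 5.

5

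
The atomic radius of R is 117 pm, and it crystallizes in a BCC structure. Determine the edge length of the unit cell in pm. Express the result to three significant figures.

270 pm

In a BCC lattice, atoms touch along the body diagonal, so √3·a = 4r.
a = 4r/√3 = 4 × 117 / 1.7321 = 270 pm.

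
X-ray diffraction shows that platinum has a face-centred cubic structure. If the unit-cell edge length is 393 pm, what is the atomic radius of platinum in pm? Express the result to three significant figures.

In an FCC lattice, atoms touch along the face diagonal, so √2·a = 4r.
r = √2·a/4 = 1.4142 × 393 / 4 = 139 pm.

139 pm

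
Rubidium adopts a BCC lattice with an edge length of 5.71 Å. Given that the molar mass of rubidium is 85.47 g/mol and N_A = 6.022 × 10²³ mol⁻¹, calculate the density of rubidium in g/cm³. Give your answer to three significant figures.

A BCC unit cell contains Z = 2 atoms.
Cell volume: a³ = (5.71 Å)³ = (5.710 × 10^-8 cm)³ = 1.862 × 10^-22 cm³.
ρ = Z·M/(N_A·a³) = 2 × 85.47 / (6.022 × 10²³ × 1.862 × 10^-22) = 1.525 g/cm³.

1.52 g/cm³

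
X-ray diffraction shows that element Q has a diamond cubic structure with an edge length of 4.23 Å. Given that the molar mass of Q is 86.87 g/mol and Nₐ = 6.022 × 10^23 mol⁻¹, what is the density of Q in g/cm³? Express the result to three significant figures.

A diamond cubic unit cell contains Z = 8 atoms.
Cell volume: a³ = (4.23 Å)³ = (4.230 × 10^-8 cm)³ = 7.569 × 10^-23 cm³.
ρ = Z·M/(N_A·a³) = 8 × 86.87 / (6.022 × 10²³ × 7.569 × 10^-23) = 15.25 g/cm³.

15.2 g/cm³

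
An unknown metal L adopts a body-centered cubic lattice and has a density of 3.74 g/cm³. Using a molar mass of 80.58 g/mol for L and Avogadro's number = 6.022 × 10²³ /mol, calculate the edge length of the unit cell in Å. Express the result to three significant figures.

With Z = 2 atoms per BCC cell, a³ = Z·M/(N_A·ρ) = 2 × 80.58 / (6.022 × 10²³ × 3.740 g/cm³) = 7.156 × 10^-23 cm³.
a = (7.156 × 10^-23)^(1/3) = 4.152 × 10^-8 cm = 4.15 Å.

4.15 Å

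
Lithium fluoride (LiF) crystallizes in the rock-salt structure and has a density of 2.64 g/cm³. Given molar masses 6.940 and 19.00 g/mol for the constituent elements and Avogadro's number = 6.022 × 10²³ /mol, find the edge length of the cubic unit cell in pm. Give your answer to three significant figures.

403 pm

M(LiF) = 25.94 g/mol; Z = 4 formula units per cell.
a³ = Z·M/(N_A·ρ) = 4 × 25.94 / (6.022 × 10²³ × 2.64) = 6.527 × 10^-23 cm³, so a = 4.026 × 10^-8 cm = 403 pm.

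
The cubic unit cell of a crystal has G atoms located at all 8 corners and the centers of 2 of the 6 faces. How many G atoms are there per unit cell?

2

Corner atoms are shared by 8 cells (1/8 each), face atoms by 2 (1/2 each).
Net atoms = 8 × 1/8 + 2 × 1/2 = 1 + 1 = 2.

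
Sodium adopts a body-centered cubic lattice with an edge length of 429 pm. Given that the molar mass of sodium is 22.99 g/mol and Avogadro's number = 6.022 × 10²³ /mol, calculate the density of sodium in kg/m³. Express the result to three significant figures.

A BCC unit cell contains Z = 2 atoms.
Cell volume: a³ = (429 pm)³ = (4.290 × 10^-8 cm)³ = 7.895 × 10^-23 cm³.
ρ = Z·M/(N_A·a³) = 2 × 22.99 / (6.022 × 10²³ × 7.895 × 10^-23) = 0.9671 g/cm³ = 967 kg/m³.

967 kg/m³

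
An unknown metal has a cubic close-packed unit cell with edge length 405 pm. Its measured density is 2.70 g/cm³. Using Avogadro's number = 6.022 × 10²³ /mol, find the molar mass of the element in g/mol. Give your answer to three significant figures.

27.0 g/mol

An FCC cell has Z = 4 atoms; a = 4.050 × 10^-8 cm.
M = ρ·N_A·a³/Z = 2.70 × 6.022 × 10²³ × 6.643 × 10^-23 / 4 = 27.0 g/mol.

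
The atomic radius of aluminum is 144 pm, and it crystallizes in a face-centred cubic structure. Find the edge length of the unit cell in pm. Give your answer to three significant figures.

In an FCC lattice, atoms touch along the face diagonal, so √2·a = 4r.
a = 4r/√2 = 4 × 144 / 1.4142 = 407 pm.

407 pm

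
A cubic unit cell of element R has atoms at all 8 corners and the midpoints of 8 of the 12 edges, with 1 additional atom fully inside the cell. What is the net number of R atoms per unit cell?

4

Corner atoms are shared by 8 cells (1/8 each), edge atoms by 4 (1/4 each), interior atoms are unshared.
Net atoms = 8 × 1/8 + 8 × 1/4 + 1 = 1 + 2 + 1 = 4.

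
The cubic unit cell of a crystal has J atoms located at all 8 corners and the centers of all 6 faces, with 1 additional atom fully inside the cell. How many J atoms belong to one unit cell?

5

Corner atoms are shared by 8 cells (1/8 each), face atoms by 2 (1/2 each), interior atoms are unshared.
Net atoms = 8 × 1/8 + 6 × 1/2 + 1 = 1 + 3 + 1 = 5.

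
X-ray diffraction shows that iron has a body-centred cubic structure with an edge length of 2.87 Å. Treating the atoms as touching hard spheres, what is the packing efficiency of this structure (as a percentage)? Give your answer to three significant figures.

68.0%

In a BCC lattice atoms touch along the body diagonal, so √3·a = 4r, so r = 0.4330a = 1.243 Å.
Packing fraction = Z·(4/3)πr³ / a³ = 2 × (4/3)π × (1.243)³ / (2.87)³ = 0.6802 = 68.0%.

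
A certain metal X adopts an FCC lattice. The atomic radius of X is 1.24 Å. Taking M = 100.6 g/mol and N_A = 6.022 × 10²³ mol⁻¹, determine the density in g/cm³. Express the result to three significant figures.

In an FCC lattice, atoms touch along the face diagonal, so √2·a = 4r, giving a = 3.507 Å = 3.507 × 10^-8 cm.
With Z = 4, ρ = Z·M/(N_A·a³) = 4 × 100.6 / (6.022 × 10²³ × 4.314 × 10^-23) = 15.49 g/cm³.

15.5 g/cm³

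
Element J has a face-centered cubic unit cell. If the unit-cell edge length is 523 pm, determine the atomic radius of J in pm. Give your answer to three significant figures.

185 pm

In an FCC lattice, atoms touch along the face diagonal, so √2·a = 4r.
r = √2·a/4 = 1.4142 × 523 / 4 = 185 pm.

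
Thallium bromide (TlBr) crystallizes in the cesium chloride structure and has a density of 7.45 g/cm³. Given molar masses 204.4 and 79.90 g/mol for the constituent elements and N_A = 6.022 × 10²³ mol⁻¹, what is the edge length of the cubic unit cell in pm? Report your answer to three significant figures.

M(TlBr) = 284.3 g/mol; Z = 1 formula unit per cell.
a³ = Z·M/(N_A·ρ) = 1 × 284.3 / (6.022 × 10²³ × 7.45) = 6.337 × 10^-23 cm³, so a = 3.987 × 10^-8 cm = 399 pm.

399 pm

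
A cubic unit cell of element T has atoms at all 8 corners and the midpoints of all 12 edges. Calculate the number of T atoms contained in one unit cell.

4

Corner atoms are shared by 8 cells (1/8 each), edge atoms by 4 (1/4 each).
Net atoms = 8 × 1/8 + 12 × 1/4 = 1 + 3 = 4.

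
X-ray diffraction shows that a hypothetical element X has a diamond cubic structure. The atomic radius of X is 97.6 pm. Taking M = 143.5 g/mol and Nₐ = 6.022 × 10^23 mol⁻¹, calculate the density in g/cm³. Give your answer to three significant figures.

20.8 g/cm³

In a diamond cubic lattice, nearest neighbors lie along the body diagonal with √3·a = 8r, giving a = 450.8 pm = 4.508 × 10^-8 cm.
With Z = 8, ρ = Z·M/(N_A·a³) = 8 × 143.5 / (6.022 × 10²³ × 9.161 × 10^-23) = 20.81 g/cm³.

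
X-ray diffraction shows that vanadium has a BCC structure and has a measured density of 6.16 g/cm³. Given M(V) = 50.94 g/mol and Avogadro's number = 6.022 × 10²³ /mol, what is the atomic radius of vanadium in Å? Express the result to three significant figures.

For a BCC cell (Z = 2), a³ = Z·M/(N_A·ρ) = 2 × 50.94 / (6.022 × 10²³ × 6.160) = 2.746 × 10^-23 cm³, so a = 3.017 × 10^-8 cm = 3.017 Å.
Atoms touch along the body diagonal, so √3·a = 4r, so r = 0.4330 × a = 1.31 Å.

1.31 Å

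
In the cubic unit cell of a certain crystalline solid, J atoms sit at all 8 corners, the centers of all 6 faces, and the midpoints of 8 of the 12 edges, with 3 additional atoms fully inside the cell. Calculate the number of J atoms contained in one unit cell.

9

Corner atoms are shared by 8 cells (1/8 each), face atoms by 2 (1/2 each), edge atoms by 4 (1/4 each), interior atoms are unshared.
Net atoms = 8 × 1/8 + 6 × 1/2 + 8 × 1/4 + 3 = 1 + 3 + 2 + 3 = 9.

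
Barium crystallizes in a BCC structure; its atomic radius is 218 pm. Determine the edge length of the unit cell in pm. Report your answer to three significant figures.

503 pm

In a BCC lattice, atoms touch along the body diagonal, so √3·a = 4r.
a = 4r/√3 = 4 × 218 / 1.7321 = 503 pm.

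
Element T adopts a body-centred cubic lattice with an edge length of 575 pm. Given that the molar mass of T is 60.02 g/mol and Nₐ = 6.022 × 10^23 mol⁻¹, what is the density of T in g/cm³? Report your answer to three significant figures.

1.05 g/cm³

A BCC unit cell contains Z = 2 atoms.
Cell volume: a³ = (575 pm)³ = (5.750 × 10^-8 cm)³ = 1.901 × 10^-22 cm³.
ρ = Z·M/(N_A·a³) = 2 × 60.02 / (6.022 × 10²³ × 1.901 × 10^-22) = 1.049 g/cm³.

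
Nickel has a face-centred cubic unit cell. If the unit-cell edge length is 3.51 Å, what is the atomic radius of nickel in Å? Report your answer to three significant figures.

1.24 Å

In an FCC lattice, atoms touch along the face diagonal, so √2·a = 4r.
r = √2·a/4 = 1.4142 × 3.51 / 4 = 1.24 Å.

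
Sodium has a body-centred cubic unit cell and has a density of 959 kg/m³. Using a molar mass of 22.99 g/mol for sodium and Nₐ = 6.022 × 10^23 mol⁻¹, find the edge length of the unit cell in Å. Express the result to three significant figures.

4.30 Å

With Z = 2 atoms per BCC cell, a³ = Z·M/(N_A·ρ) = 2 × 22.99 / (6.022 × 10²³ × 0.9590 g/cm³) = 7.962 × 10^-23 cm³.
a = (7.962 × 10^-23)^(1/3) = 4.302 × 10^-8 cm = 4.30 Å.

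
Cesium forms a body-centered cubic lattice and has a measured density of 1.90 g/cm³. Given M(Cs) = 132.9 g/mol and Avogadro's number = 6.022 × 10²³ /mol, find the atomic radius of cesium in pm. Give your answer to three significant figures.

For a BCC cell (Z = 2), a³ = Z·M/(N_A·ρ) = 2 × 132.9 / (6.022 × 10²³ × 1.900) = 2.323 × 10^-22 cm³, so a = 6.147 × 10^-8 cm = 614.7 pm.
Atoms touch along the body diagonal, so √3·a = 4r, so r = 0.4330 × a = 266 pm.

266 pm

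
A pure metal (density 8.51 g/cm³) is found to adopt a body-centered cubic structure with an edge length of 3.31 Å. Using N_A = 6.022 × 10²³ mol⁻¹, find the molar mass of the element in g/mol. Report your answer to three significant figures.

A BCC cell has Z = 2 atoms; a = 3.310 × 10^-8 cm.
M = ρ·N_A·a³/Z = 8.51 × 6.022 × 10²³ × 3.626 × 10^-23 / 2 = 92.9 g/mol.

92.9 g/mol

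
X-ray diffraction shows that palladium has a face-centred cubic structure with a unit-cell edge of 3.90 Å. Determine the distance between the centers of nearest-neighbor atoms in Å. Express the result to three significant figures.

2.76 Å

In an FCC structure, atoms touch along the face diagonal, so √2·a = 4r; the nearest-neighbor distance equals 2r = 0.7071·a.
d = 0.7071 × 3.90 = 2.76 Å.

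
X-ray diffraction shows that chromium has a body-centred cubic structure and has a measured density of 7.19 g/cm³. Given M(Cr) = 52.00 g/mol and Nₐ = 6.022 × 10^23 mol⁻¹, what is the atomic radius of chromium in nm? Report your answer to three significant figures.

For a BCC cell (Z = 2), a³ = Z·M/(N_A·ρ) = 2 × 52.00 / (6.022 × 10²³ × 7.190) = 2.402 × 10^-23 cm³, so a = 2.885 × 10^-8 cm = 0.2885 nm.
Atoms touch along the body diagonal, so √3·a = 4r, so r = 0.4330 × a = 0.125 nm.

0.125 nm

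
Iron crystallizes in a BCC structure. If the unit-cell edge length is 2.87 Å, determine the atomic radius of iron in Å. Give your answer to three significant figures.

1.24 Å

In a BCC lattice, atoms touch along the body diagonal, so √3·a = 4r.
r = √3·a/4 = 1.7321 × 2.87 / 4 = 1.24 Å.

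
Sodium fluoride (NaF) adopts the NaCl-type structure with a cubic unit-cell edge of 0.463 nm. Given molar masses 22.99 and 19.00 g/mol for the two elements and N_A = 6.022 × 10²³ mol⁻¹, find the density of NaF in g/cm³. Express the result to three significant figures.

2.81 g/cm³

The NaCl-type structure contains Z = 4 formula units per cell; M(NaF) = 22.99 + 19.00 = 41.99 g/mol.
a³ = (4.630 × 10^-8 cm)³ = 9.925 × 10^-23 cm³.
ρ = 4 × 41.99 / (6.022 × 10²³ × 9.925 × 10^-23) = 2.810 g/cm³.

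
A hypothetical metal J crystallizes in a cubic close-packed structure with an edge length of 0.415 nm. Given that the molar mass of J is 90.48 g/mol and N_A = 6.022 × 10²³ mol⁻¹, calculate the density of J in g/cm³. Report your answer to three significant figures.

8.41 g/cm³

An FCC unit cell contains Z = 4 atoms.
Cell volume: a³ = (0.415 nm)³ = (4.150 × 10^-8 cm)³ = 7.147 × 10^-23 cm³.
ρ = Z·M/(N_A·a³) = 4 × 90.48 / (6.022 × 10²³ × 7.147 × 10^-23) = 8.409 g/cm³.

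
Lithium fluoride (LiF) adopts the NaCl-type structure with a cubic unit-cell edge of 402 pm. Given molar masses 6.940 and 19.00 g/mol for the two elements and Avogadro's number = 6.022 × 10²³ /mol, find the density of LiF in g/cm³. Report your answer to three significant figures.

The NaCl-type structure contains Z = 4 formula units per cell; M(LiF) = 6.940 + 19.00 = 25.94 g/mol.
a³ = (4.020 × 10^-8 cm)³ = 6.496 × 10^-23 cm³.
ρ = 4 × 25.94 / (6.022 × 10²³ × 6.496 × 10^-23) = 2.652 g/cm³.

2.65 g/cm³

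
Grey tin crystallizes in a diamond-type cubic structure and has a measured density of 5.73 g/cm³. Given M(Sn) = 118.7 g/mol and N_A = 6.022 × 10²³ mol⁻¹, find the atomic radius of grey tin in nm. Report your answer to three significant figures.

0.141 nm

For a diamond cubic cell (Z = 8), a³ = Z·M/(N_A·ρ) = 8 × 118.7 / (6.022 × 10²³ × 5.730) = 2.752 × 10^-22 cm³, so a = 6.505 × 10^-8 cm = 0.6505 nm.
Nearest neighbors lie along the body diagonal with √3·a = 8r, so r = 0.2165 × a = 0.141 nm.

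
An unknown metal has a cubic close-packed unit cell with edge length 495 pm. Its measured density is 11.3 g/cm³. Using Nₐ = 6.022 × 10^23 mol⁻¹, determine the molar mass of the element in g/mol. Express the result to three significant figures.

206 g/mol

An FCC cell has Z = 4 atoms; a = 4.950 × 10^-8 cm.
M = ρ·N_A·a³/Z = 11.3 × 6.022 × 10²³ × 1.213 × 10^-22 / 4 = 206 g/mol.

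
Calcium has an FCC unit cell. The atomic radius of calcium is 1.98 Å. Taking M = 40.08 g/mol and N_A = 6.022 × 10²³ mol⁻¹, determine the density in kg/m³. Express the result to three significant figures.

1520 kg/m³

In an FCC lattice, atoms touch along the face diagonal, so √2·a = 4r, giving a = 5.600 Å = 5.600 × 10^-8 cm.
With Z = 4, ρ = Z·M/(N_A·a³) = 4 × 40.08 / (6.022 × 10²³ × 1.756 × 10^-22) = 1.516 g/cm³ = 1520 kg/m³.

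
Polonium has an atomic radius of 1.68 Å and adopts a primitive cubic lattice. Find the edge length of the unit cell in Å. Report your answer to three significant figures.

In a simple cubic lattice, atoms touch along the cell edge, so a = 2r.
a = 2r = 2 × 1.68 = 3.36 Å.

3.36 Å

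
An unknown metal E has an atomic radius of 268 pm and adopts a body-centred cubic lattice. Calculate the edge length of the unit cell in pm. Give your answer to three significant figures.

619 pm

In a BCC lattice, atoms touch along the body diagonal, so √3·a = 4r.
a = 4r/√3 = 4 × 268 / 1.7321 = 619 pm.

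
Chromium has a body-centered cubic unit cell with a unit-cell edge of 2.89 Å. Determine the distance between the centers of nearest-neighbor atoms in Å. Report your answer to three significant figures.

In a BCC structure, atoms touch along the body diagonal, so √3·a = 4r; the nearest-neighbor distance equals 2r = 0.8660·a.
d = 0.8660 × 2.89 = 2.50 Å.

2.50 Å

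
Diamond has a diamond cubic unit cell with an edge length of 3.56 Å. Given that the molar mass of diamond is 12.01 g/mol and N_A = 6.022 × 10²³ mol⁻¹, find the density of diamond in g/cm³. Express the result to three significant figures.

3.54 g/cm³

A diamond cubic unit cell contains Z = 8 atoms.
Cell volume: a³ = (3.56 Å)³ = (3.560 × 10^-8 cm)³ = 4.512 × 10^-23 cm³.
ρ = Z·M/(N_A·a³) = 8 × 12.01 / (6.022 × 10²³ × 4.512 × 10^-23) = 3.536 g/cm³.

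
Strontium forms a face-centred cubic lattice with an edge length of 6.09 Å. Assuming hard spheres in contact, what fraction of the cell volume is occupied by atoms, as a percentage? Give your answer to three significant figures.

In an FCC lattice atoms touch along the face diagonal, so √2·a = 4r, so r = 0.3536a = 2.153 Å.
Packing fraction = Z·(4/3)πr³ / a³ = 4 × (4/3)π × (2.153)³ / (6.09)³ = 0.7405 = 74.0%.

74.0%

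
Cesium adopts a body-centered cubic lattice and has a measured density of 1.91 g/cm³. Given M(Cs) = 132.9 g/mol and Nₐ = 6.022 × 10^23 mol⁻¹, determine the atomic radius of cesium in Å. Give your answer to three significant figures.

For a BCC cell (Z = 2), a³ = Z·M/(N_A·ρ) = 2 × 132.9 / (6.022 × 10²³ × 1.910) = 2.311 × 10^-22 cm³, so a = 6.137 × 10^-8 cm = 6.137 Å.
Atoms touch along the body diagonal, so √3·a = 4r, so r = 0.4330 × a = 2.66 Å.

2.66 Å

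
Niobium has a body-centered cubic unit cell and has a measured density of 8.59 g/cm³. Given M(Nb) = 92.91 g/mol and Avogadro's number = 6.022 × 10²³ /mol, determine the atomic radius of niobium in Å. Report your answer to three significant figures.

1.43 Å

For a BCC cell (Z = 2), a³ = Z·M/(N_A·ρ) = 2 × 92.91 / (6.022 × 10²³ × 8.590) = 3.592 × 10^-23 cm³, so a = 3.300 × 10^-8 cm = 3.300 Å.
Atoms touch along the body diagonal, so √3·a = 4r, so r = 0.4330 × a = 1.43 Å.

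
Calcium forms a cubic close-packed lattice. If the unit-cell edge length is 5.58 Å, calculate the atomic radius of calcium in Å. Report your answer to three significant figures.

In an FCC lattice, atoms touch along the face diagonal, so √2·a = 4r.
r = √2·a/4 = 1.4142 × 5.58 / 4 = 1.97 Å.

1.97 Å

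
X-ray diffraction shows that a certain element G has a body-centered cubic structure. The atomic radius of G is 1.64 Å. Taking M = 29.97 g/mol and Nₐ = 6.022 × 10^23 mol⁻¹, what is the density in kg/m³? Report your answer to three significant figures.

In a BCC lattice, atoms touch along the body diagonal, so √3·a = 4r, giving a = 3.787 Å = 3.787 × 10^-8 cm.
With Z = 2, ρ = Z·M/(N_A·a³) = 2 × 29.97 / (6.022 × 10²³ × 5.433 × 10^-23) = 1.832 g/cm³ = 1830 kg/m³.

1830 kg/m³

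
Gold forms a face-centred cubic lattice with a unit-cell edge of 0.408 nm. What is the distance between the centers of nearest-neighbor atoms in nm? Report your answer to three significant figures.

In an FCC structure, atoms touch along the face diagonal, so √2·a = 4r; the nearest-neighbor distance equals 2r = 0.7071·a.
d = 0.7071 × 0.408 = 0.288 nm.

0.288 nm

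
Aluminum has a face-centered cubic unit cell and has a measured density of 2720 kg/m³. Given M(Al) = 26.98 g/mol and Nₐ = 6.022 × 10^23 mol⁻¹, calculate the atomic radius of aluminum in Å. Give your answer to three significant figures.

For an FCC cell (Z = 4), a³ = Z·M/(N_A·ρ) = 4 × 26.98 / (6.022 × 10²³ × 2.720) = 6.589 × 10^-23 cm³, so a = 4.039 × 10^-8 cm = 4.039 Å.
Atoms touch along the face diagonal, so √2·a = 4r, so r = 0.3536 × a = 1.43 Å.

1.43 Å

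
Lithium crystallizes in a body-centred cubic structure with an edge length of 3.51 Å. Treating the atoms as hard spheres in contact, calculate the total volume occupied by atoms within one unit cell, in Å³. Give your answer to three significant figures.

In a BCC lattice atoms touch along the body diagonal, so √3·a = 4r, so r = 0.4330a = 1.520 Å.
V_atoms = Z × (4/3)πr³ = 2 × (4/3)π × (1.520)³ = 29.4 Å³.

29.4 Å³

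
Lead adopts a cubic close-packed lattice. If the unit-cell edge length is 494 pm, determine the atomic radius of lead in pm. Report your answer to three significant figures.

175 pm

In an FCC lattice, atoms touch along the face diagonal, so √2·a = 4r.
r = √2·a/4 = 1.4142 × 494 / 4 = 175 pm.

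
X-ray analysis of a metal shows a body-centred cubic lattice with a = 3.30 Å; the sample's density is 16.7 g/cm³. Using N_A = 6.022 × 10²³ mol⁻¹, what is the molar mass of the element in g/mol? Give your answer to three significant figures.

A BCC cell has Z = 2 atoms; a = 3.300 × 10^-8 cm.
M = ρ·N_A·a³/Z = 16.7 × 6.022 × 10²³ × 3.594 × 10^-23 / 2 = 181 g/mol.

181 g/mol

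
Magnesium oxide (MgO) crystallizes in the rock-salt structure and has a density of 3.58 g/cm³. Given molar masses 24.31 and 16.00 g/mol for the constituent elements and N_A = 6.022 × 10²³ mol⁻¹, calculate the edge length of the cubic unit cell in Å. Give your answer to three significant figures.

4.21 Å

M(MgO) = 40.31 g/mol; Z = 4 formula units per cell.
a³ = Z·M/(N_A·ρ) = 4 × 40.31 / (6.022 × 10²³ × 3.58) = 7.479 × 10^-23 cm³, so a = 4.213 × 10^-8 cm = 4.21 Å.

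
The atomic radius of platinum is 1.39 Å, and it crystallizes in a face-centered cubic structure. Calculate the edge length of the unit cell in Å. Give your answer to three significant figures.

In an FCC lattice, atoms touch along the face diagonal, so √2·a = 4r.
a = 4r/√2 = 4 × 1.39 / 1.4142 = 3.93 Å.

3.93 Å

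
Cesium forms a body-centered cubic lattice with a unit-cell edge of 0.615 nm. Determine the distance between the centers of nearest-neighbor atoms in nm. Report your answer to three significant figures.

In a BCC structure, atoms touch along the body diagonal, so √3·a = 4r; the nearest-neighbor distance equals 2r = 0.8660·a.
d = 0.8660 × 0.615 = 0.533 nm.

0.533 nm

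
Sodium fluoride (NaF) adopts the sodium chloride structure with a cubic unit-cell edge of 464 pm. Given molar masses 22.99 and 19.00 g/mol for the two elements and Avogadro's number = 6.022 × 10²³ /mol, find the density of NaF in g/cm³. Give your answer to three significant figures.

2.79 g/cm³

The sodium chloride structure contains Z = 4 formula units per cell; M(NaF) = 22.99 + 19.00 = 41.99 g/mol.
a³ = (4.640 × 10^-8 cm)³ = 9.990 × 10^-23 cm³.
ρ = 4 × 41.99 / (6.022 × 10²³ × 9.990 × 10^-23) = 2.792 g/cm³.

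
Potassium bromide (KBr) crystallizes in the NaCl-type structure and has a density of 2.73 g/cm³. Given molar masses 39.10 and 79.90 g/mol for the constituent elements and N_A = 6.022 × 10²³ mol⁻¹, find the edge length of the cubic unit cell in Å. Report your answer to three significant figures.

6.62 Å

M(KBr) = 119.0 g/mol; Z = 4 formula units per cell.
a³ = Z·M/(N_A·ρ) = 4 × 119.0 / (6.022 × 10²³ × 2.73) = 2.895 × 10^-22 cm³, so a = 6.616 × 10^-8 cm = 6.62 Å.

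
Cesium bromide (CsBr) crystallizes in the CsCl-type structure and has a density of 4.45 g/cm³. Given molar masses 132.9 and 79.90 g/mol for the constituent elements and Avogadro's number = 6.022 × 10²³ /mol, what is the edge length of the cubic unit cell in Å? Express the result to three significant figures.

M(CsBr) = 212.8 g/mol; Z = 1 formula unit per cell.
a³ = Z·M/(N_A·ρ) = 1 × 212.8 / (6.022 × 10²³ × 4.45) = 7.941 × 10^-23 cm³, so a = 4.298 × 10^-8 cm = 4.30 Å.

4.30 Å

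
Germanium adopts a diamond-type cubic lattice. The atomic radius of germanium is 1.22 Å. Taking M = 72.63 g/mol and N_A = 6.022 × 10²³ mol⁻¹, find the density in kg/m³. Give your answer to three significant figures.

5390 kg/m³

In a diamond cubic lattice, nearest neighbors lie along the body diagonal with √3·a = 8r, giving a = 5.635 Å = 5.635 × 10^-8 cm.
With Z = 8, ρ = Z·M/(N_A·a³) = 8 × 72.63 / (6.022 × 10²³ × 1.789 × 10^-22) = 5.393 g/cm³ = 5390 kg/m³.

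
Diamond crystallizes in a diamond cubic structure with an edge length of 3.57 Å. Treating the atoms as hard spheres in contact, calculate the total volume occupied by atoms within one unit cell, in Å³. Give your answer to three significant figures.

15.5 Å³

In a diamond cubic lattice nearest neighbors lie along the body diagonal with √3·a = 8r, so r = 0.2165a = 0.7729 Å.
V_atoms = Z × (4/3)πr³ = 8 × (4/3)π × (0.7729)³ = 15.5 Å³.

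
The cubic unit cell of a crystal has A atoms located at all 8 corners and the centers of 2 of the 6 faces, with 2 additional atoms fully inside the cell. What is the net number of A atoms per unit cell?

4

Corner atoms are shared by 8 cells (1/8 each), face atoms by 2 (1/2 each), interior atoms are unshared.
Net atoms = 8 × 1/8 + 2 × 1/2 + 2 = 1 + 1 + 2 = 4.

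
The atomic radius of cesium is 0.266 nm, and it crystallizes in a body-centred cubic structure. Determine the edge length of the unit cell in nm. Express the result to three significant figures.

In a BCC lattice, atoms touch along the body diagonal, so √3·a = 4r.
a = 4r/√3 = 4 × 0.266 / 1.7321 = 0.614 nm.

0.614 nm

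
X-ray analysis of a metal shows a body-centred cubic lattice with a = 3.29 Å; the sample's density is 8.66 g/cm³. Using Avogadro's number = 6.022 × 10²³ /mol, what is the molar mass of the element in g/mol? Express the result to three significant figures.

92.9 g/mol

A BCC cell has Z = 2 atoms; a = 3.290 × 10^-8 cm.
M = ρ·N_A·a³/Z = 8.66 × 6.022 × 10²³ × 3.561 × 10^-23 / 2 = 92.9 g/mol.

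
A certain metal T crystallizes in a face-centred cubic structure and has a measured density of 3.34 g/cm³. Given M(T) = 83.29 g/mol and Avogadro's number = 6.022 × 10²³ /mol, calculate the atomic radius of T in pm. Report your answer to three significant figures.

For an FCC cell (Z = 4), a³ = Z·M/(N_A·ρ) = 4 × 83.29 / (6.022 × 10²³ × 3.340) = 1.656 × 10^-22 cm³, so a = 5.492 × 10^-8 cm = 549.2 pm.
Atoms touch along the face diagonal, so √2·a = 4r, so r = 0.3536 × a = 194 pm.

194 pm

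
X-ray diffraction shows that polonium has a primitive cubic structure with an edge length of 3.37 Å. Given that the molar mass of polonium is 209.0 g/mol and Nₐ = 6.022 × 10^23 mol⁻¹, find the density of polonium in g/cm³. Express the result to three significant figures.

A simple cubic unit cell contains Z = 1 atom.
Cell volume: a³ = (3.37 Å)³ = (3.370 × 10^-8 cm)³ = 3.827 × 10^-23 cm³.
ρ = Z·M/(N_A·a³) = 1 × 209.0 / (6.022 × 10²³ × 3.827 × 10^-23) = 9.068 g/cm³.

9.07 g/cm³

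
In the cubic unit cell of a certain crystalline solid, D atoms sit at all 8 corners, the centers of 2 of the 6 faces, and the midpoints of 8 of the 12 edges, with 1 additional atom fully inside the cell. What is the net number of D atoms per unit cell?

Corner atoms are shared by 8 cells (1/8 each), face atoms by 2 (1/2 each), edge atoms by 4 (1/4 each), interior atoms are unshared.
Net atoms = 8 × 1/8 + 2 × 1/2 + 8 × 1/4 + 1 = 1 + 1 + 2 + 1 = 5.

5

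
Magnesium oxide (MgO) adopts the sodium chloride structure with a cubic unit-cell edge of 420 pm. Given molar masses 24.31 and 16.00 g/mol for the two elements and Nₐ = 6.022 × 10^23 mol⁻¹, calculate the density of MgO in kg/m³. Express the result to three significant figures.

3610 kg/m³

The sodium chloride structure contains Z = 4 formula units per cell; M(MgO) = 24.31 + 16.00 = 40.31 g/mol.
a³ = (4.200 × 10^-8 cm)³ = 7.409 × 10^-23 cm³.
ρ = 4 × 40.31 / (6.022 × 10²³ × 7.409 × 10^-23) = 3.614 g/cm³ = 3610 kg/m³.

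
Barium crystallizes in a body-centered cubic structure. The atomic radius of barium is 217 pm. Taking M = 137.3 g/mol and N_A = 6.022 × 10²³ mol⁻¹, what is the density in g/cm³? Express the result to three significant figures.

3.62 g/cm³

In a BCC lattice, atoms touch along the body diagonal, so √3·a = 4r, giving a = 501.1 pm = 5.011 × 10^-8 cm.
With Z = 2, ρ = Z·M/(N_A·a³) = 2 × 137.3 / (6.022 × 10²³ × 1.259 × 10^-22) = 3.623 g/cm³.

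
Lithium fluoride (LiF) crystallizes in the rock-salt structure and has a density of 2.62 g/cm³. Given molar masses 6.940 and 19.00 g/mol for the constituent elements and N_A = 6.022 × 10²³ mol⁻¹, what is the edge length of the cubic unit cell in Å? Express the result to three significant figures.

M(LiF) = 25.94 g/mol; Z = 4 formula units per cell.
a³ = Z·M/(N_A·ρ) = 4 × 25.94 / (6.022 × 10²³ × 2.62) = 6.576 × 10^-23 cm³, so a = 4.036 × 10^-8 cm = 4.04 Å.

4.04 Å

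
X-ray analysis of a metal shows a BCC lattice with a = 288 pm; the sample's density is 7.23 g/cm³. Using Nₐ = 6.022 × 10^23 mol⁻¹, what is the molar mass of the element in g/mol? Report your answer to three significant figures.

A BCC cell has Z = 2 atoms; a = 2.880 × 10^-8 cm.
M = ρ·N_A·a³/Z = 7.23 × 6.022 × 10²³ × 2.389 × 10^-23 / 2 = 52.0 g/mol.

52.0 g/mol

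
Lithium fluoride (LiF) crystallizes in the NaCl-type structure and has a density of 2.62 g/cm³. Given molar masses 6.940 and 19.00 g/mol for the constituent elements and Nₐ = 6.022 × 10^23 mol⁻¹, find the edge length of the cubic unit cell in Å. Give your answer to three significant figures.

M(LiF) = 25.94 g/mol; Z = 4 formula units per cell.
a³ = Z·M/(N_A·ρ) = 4 × 25.94 / (6.022 × 10²³ × 2.62) = 6.576 × 10^-23 cm³, so a = 4.036 × 10^-8 cm = 4.04 Å.

4.04 Å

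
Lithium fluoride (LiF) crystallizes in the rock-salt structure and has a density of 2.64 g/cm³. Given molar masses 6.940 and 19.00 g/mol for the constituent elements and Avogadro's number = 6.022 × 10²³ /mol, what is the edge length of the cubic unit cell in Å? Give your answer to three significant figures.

M(LiF) = 25.94 g/mol; Z = 4 formula units per cell.
a³ = Z·M/(N_A·ρ) = 4 × 25.94 / (6.022 × 10²³ × 2.64) = 6.527 × 10^-23 cm³, so a = 4.026 × 10^-8 cm = 4.03 Å.

4.03 Å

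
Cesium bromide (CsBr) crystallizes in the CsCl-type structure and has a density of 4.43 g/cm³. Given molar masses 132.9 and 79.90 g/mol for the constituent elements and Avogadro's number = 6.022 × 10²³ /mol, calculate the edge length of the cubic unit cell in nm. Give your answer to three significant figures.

0.430 nm

M(CsBr) = 212.8 g/mol; Z = 1 formula unit per cell.
a³ = Z·M/(N_A·ρ) = 1 × 212.8 / (6.022 × 10²³ × 4.43) = 7.977 × 10^-23 cm³, so a = 4.305 × 10^-8 cm = 0.430 nm.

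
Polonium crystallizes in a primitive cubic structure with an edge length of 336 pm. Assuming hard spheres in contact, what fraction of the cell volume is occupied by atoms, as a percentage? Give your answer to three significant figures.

In a simple cubic lattice atoms touch along the cell edge, so a = 2r, so r = 0.5000a = 168.0 pm.
Packing fraction = Z·(4/3)πr³ / a³ = 1 × (4/3)π × (168.0)³ / (336)³ = 0.5236 = 52.4%.

52.4%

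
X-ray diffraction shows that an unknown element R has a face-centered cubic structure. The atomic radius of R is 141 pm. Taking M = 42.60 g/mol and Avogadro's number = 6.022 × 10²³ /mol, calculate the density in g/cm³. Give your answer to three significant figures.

4.46 g/cm³

In an FCC lattice, atoms touch along the face diagonal, so √2·a = 4r, giving a = 398.8 pm = 3.988 × 10^-8 cm.
With Z = 4, ρ = Z·M/(N_A·a³) = 4 × 42.60 / (6.022 × 10²³ × 6.343 × 10^-23) = 4.461 g/cm³.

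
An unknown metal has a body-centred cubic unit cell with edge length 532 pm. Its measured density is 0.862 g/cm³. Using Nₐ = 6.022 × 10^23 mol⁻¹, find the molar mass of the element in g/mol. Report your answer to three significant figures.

A BCC cell has Z = 2 atoms; a = 5.320 × 10^-8 cm.
M = ρ·N_A·a³/Z = 0.862 × 6.022 × 10²³ × 1.506 × 10^-22 / 2 = 39.1 g/mol.

39.1 g/mol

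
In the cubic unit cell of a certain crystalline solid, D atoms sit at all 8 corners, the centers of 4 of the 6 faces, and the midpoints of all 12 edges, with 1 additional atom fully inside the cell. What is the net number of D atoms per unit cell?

7

Corner atoms are shared by 8 cells (1/8 each), face atoms by 2 (1/2 each), edge atoms by 4 (1/4 each), interior atoms are unshared.
Net atoms = 8 × 1/8 + 4 × 1/2 + 12 × 1/4 + 1 = 1 + 2 + 3 + 1 = 7.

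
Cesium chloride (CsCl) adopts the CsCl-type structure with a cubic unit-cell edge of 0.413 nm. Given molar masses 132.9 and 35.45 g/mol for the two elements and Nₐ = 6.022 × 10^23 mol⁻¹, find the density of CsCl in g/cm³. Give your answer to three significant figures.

3.97 g/cm³

The CsCl-type structure contains Z = 1 formula unit per cell; M(CsCl) = 132.9 + 35.45 = 168.35 g/mol.
a³ = (4.130 × 10^-8 cm)³ = 7.044 × 10^-23 cm³.
ρ = 1 × 168.35 / (6.022 × 10²³ × 7.044 × 10^-23) = 3.968 g/cm³.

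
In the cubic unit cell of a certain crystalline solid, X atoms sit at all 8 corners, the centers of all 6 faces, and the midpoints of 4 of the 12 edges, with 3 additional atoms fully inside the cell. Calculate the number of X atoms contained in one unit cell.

8

Corner atoms are shared by 8 cells (1/8 each), face atoms by 2 (1/2 each), edge atoms by 4 (1/4 each), interior atoms are unshared.
Net atoms = 8 × 1/8 + 6 × 1/2 + 4 × 1/4 + 3 = 1 + 3 + 1 + 3 = 8.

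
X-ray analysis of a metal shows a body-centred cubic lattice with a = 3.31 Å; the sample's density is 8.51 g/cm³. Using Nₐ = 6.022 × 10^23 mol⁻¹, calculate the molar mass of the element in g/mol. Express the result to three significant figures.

92.9 g/mol

A BCC cell has Z = 2 atoms; a = 3.310 × 10^-8 cm.
M = ρ·N_A·a³/Z = 8.51 × 6.022 × 10²³ × 3.626 × 10^-23 / 2 = 92.9 g/mol.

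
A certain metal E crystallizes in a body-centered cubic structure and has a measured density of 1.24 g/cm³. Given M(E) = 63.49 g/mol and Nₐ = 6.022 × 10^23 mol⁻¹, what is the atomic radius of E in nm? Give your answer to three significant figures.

0.240 nm

For a BCC cell (Z = 2), a³ = Z·M/(N_A·ρ) = 2 × 63.49 / (6.022 × 10²³ × 1.240) = 1.700 × 10^-22 cm³, so a = 5.540 × 10^-8 cm = 0.5540 nm.
Atoms touch along the body diagonal, so √3·a = 4r, so r = 0.4330 × a = 0.240 nm.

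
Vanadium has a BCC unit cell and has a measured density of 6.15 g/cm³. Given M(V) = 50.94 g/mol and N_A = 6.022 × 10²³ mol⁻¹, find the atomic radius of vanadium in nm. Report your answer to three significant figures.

For a BCC cell (Z = 2), a³ = Z·M/(N_A·ρ) = 2 × 50.94 / (6.022 × 10²³ × 6.150) = 2.751 × 10^-23 cm³, so a = 3.019 × 10^-8 cm = 0.3019 nm.
Atoms touch along the body diagonal, so √3·a = 4r, so r = 0.4330 × a = 0.131 nm.

0.131 nm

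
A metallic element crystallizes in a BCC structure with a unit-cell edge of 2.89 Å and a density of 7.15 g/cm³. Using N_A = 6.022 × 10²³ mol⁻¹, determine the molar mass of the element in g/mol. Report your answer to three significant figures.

A BCC cell has Z = 2 atoms; a = 2.890 × 10^-8 cm.
M = ρ·N_A·a³/Z = 7.15 × 6.022 × 10²³ × 2.414 × 10^-23 / 2 = 52.0 g/mol.

52.0 g/mol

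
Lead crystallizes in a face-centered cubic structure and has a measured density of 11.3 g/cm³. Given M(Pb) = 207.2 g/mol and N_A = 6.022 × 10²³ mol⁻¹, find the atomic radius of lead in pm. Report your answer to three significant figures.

175 pm

For an FCC cell (Z = 4), a³ = Z·M/(N_A·ρ) = 4 × 207.2 / (6.022 × 10²³ × 11.30) = 1.218 × 10^-22 cm³, so a = 4.957 × 10^-8 cm = 495.7 pm.
Atoms touch along the face diagonal, so √2·a = 4r, so r = 0.3536 × a = 175 pm.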